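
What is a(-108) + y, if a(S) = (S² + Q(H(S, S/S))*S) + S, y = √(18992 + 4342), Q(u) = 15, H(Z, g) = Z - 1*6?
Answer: 9936 + √23334 ≈ 10089.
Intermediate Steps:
H(Z, g) = -6 + Z (H(Z, g) = Z - 6 = -6 + Z)
y = √23334 ≈ 152.75
a(S) = S² + 16*S (a(S) = (S² + 15*S) + S = S² + 16*S)
a(-108) + y = -108*(16 - 108) + √23334 = -108*(-92) + √23334 = 9936 + √23334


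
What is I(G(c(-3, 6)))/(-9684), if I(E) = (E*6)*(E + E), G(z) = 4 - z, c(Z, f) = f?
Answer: -4/807 ≈ -0.0049566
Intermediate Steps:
I(E) = 12*E**2 (I(E) = (6*E)*(2*E) = 12*E**2)
I(G(c(-3, 6)))/(-9684) = (12*(4 - 1*6)**2)/(-9684) = (12*(4 - 6)**2)*(-1/9684) = (12*(-2)**2)*(-1/9684) = (12*4)*(-1/9684) = 48*(-1/9684) = -4/807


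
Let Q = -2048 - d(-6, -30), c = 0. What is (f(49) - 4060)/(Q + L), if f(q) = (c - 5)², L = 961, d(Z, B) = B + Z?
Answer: 4035/1051 ≈ 3.8392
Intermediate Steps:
Q = -2012 (Q = -2048 - (-30 - 6) = -2048 - 1*(-36) = -2048 + 36 = -2012)
f(q) = 25 (f(q) = (0 - 5)² = (-5)² = 25)
(f(49) - 4060)/(Q + L) = (25 - 4060)/(-2012 + 961) = -4035/(-1051) = -4035*(-1/1051) = 4035/1051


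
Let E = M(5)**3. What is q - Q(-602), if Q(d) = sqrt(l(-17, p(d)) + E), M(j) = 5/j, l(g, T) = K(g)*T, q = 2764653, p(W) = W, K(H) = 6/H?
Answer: 2764653 - sqrt(61693)/17 ≈ 2.7646e+6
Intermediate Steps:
l(g, T) = 6*T/g (l(g, T) = (6/g)*T = 6*T/g)
E = 1 (E = (5/5)**3 = (5*(1/5))**3 = 1**3 = 1)
Q(d) = sqrt(1 - 6*d/17) (Q(d) = sqrt(6*d/(-17) + 1) = sqrt(6*d*(-1/17) + 1) = sqrt(-6*d/17 + 1) = sqrt(1 - 6*d/17))
q - Q(-602) = 2764653 - sqrt(289 - 102*(-602))/17 = 2764653 - sqrt(289 + 61404)/17 = 2764653 - sqrt(61693)/17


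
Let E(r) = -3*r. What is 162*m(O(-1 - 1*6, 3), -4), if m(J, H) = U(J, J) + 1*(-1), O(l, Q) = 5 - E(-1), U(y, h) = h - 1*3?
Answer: -324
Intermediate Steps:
U(y, h) = -3 + h (U(y, h) = h - 3 = -3 + h)
O(l, Q) = 2 (O(l, Q) = 5 - (-3)*(-1) = 5 - 1*3 = 5 - 3 = 2)
m(J, H) = -4 + J (m(J, H) = (-3 + J) + 1*(-1) = (-3 + J) - 1 = -4 + J)
162*m(O(-1 - 1*6, 3), -4) = 162*(-4 + 2) = 162*(-2) = -324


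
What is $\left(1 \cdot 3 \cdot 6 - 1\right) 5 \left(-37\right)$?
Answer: $-3145$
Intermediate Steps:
$\left(1 \cdot 3 \cdot 6 - 1\right) 5 \left(-37\right) = \left(3 \cdot 6 - 1\right) 5 \left(-37\right) = \left(18 - 1\right) 5 \left(-37\right) = 17 \cdot 5 \left(-37\right) = 85 \left(-37\right) = -3145$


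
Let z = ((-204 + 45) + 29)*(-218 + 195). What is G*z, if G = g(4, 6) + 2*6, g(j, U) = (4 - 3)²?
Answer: 38870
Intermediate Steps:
g(j, U) = 1 (g(j, U) = 1² = 1)
z = 2990 (z = (-159 + 29)*(-23) = -130*(-23) = 2990)
G = 13 (G = 1 + 2*6 = 1 + 12 = 13)
G*z = 13*2990 = 38870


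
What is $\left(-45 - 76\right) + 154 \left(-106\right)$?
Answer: $-16445$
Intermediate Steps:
$\left(-45 - 76\right) + 154 \left(-106\right) = \left(-45 - 76\right) - 16324 = -121 - 16324 = -16445$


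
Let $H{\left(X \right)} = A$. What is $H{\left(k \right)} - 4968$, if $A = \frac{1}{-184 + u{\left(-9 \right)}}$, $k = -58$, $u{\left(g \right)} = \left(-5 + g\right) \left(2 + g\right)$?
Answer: $- \frac{427249}{86} \approx -4968.0$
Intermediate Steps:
$A = - \frac{1}{86}$ ($A = \frac{1}{-184 - \left(-17 - 81\right)} = \frac{1}{-184 + \left(-10 + 81 + 27\right)} = \frac{1}{-184 + 98} = \frac{1}{-86} = - \frac{1}{86} \approx -0.011628$)
$H{\left(X \right)} = - \frac{1}{86}$
$H{\left(k \right)} - 4968 = - \frac{1}{86} - 4968 = - \frac{427249}{86}$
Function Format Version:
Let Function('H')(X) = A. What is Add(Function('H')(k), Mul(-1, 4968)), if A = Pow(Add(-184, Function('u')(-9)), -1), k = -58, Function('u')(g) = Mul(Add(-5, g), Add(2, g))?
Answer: Rational(-427249, 86) ≈ -4968.0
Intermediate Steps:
A = Rational(-1, 86) (A = Pow(Add(-184, Add(-10, Pow(-9, 2), Mul(-3, -9))), -1) = Pow(Add(-184, Add(-10, 81, 27)), -1) = Pow(Add(-184, 98), -1) = Pow(-86, -1) = Rational(-1, 86) ≈ -0.011628)
Function('H')(X) = Rational(-1, 86)
Add(Function('H')(k), Mul(-1, 4968)) = Add(Rational(-1, 86), Mul(-1, 4968)) = Add(Rational(-1, 86), -4968) = Rational(-427249, 86)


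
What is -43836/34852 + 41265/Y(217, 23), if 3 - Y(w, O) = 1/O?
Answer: 8268719523/592484 ≈ 13956.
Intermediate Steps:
Y(w, O) = 3 - 1/O
-43836/34852 + 41265/Y(217, 23) = -43836/34852 + 41265/(3 - 1/23) = -43836*1/34852 + 41265/(3 - 1*1/23) = -10959/8713 + 41265/(3 - 1/23) = -10959/8713 + 41265/(68/23) = -10959/8713 + 41265*(23/68) = -10959/8713 + 949095/68 = 8268719523/592484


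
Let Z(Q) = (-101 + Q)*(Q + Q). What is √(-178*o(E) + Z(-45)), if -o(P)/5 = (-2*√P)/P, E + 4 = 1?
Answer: 2*√(29565 + 1335*I*√3)/3 ≈ 114.72 + 4.4792*I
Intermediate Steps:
E = -3 (E = -4 + 1 = -3)
Z(Q) = 2*Q*(-101 + Q) (Z(Q) = (-101 + Q)*(2*Q) = 2*Q*(-101 + Q))
o(P) = 10/√P (o(P) = -5*(-2*√P)/P = -(-10)/√P = 10/√P)
√(-178*o(E) + Z(-45)) = √(-1780/√(-3) + 2*(-45)*(-101 - 45)) = √(-1780*(-I*√3/3) + 2*(-45)*(-146)) = √(-(-1780)*I*√3/3 + 13140) = √(1780*I*√3/3 + 13140) = √(13140 + 1780*I*√3/3)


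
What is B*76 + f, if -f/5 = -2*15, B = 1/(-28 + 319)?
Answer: 43726/291 ≈ 150.26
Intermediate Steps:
B = 1/291 ≈ 0.0034364
f = 150 (f = -(-10)*15 = -5*(-30) = 150)
B*76 + f = (1/291)*76 + 150 = 76/291 + 150 = 43726/291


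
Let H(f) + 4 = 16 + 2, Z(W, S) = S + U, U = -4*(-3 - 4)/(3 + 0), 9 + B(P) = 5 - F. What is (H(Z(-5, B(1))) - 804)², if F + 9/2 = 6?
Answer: 624100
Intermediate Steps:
F = 3/2 (F = -9/2 + 6 = 3/2 ≈ 1.5000)
B(P) = -11/2 (B(P) = -9 + (5 - 1*3/2) = -9 + (5 - 3/2) = -9 + 7/2 = -11/2)
U = 28/3 (U = -(-28)/3 = -4*(-7/3) = 28/3 ≈ 9.3333)
Z(W, S) = 28/3 + S (Z(W, S) = S + 28/3 = 28/3 + S)
H(f) = 14 (H(f) = -4 + (16 + 2) = -4 + 18 = 14)
(H(Z(-5, B(1))) - 804)² = (14 - 804)² = (-790)² = 624100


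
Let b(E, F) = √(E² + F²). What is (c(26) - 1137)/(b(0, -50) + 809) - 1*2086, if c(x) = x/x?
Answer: -1793010/859 ≈ -2087.3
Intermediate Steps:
c(x) = 1
(c(26) - 1137)/(b(0, -50) + 809) - 1*2086 = (1 - 1137)/(√(0² + (-50)²) + 809) - 1*2086 = -1136/(√(0 + 2500) + 809) - 2086 = -1136/(√2500 + 809) - 2086 = -1136/(50 + 809) - 2086 = -1136/859 - 2086 = -1793010/859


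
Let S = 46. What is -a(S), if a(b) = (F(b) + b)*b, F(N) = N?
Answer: -4232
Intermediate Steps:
a(b) = 2*b**2 (a(b) = (b + b)*b = (2*b)*b = 2*b**2)
-a(S) = -2*46**2 = -2*2116 = -1*4232 = -4232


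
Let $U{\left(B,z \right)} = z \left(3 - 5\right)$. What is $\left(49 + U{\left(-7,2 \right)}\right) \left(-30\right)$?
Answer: $-1350$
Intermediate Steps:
$U{\left(B,z \right)} = - 2 z$ ($U{\left(B,z \right)} = z \left(-2\right) = - 2 z$)
$\left(49 + U{\left(-7,2 \right)}\right) \left(-30\right) = \left(49 - 4\right) \left(-30\right) = 45 \left(-30\right) = -1350$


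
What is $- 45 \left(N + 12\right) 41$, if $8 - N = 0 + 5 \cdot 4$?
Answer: $0$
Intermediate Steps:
$N = -12$ ($N = 8 - \left(0 + 5 \cdot 4\right) = 8 - \left(0 + 20\right) = 8 - 20 = -12$)
$- 45 \left(N + 12\right) 41 = - 45 \left(-12 + 12\right) 41 = \left(-45\right) 0 \cdot 41 = 0 \cdot 41 = 0$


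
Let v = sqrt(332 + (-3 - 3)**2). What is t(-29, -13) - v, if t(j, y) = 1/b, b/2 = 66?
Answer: 1/132 - 4*sqrt(23) ≈ -19.176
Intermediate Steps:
b = 132 (b = 2*66 = 132)
t(j, y) = 1/132
v = 4*sqrt(23) (v = sqrt(332 + (-6)**2) = sqrt(332 + 36) = sqrt(368) = 4*sqrt(23) ≈ 19.183)
t(-29, -13) - v = 1/132 - 4*sqrt(23)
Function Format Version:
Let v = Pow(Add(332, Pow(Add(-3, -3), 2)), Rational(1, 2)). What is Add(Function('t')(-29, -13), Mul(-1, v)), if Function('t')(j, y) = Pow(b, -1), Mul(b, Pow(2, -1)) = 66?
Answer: Add(Rational(1, 132), Mul(-4, Pow(23, Rational(1, 2)))) ≈ -19.176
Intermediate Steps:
b = 132 (b = Mul(2, 66) = 132)
Function('t')(j, y) = Rational(1, 132) (Function('t')(j, y) = Pow(132, -1) = Rational(1, 132))
v = Mul(4, Pow(23, Rational(1, 2))) (v = Pow(Add(332, Pow(-6, 2)), Rational(1, 2)) = Pow(Add(332, 36), Rational(1, 2)) = Pow(368, Rational(1, 2)) = Mul(4, Pow(23, Rational(1, 2))) ≈ 19.183)
Add(Function('t')(-29, -13), Mul(-1, v)) = Add(Rational(1, 132), Mul(-1, Mul(4, Pow(23, Rational(1, 2))))) = Add(Rational(1, 132), Mul(-4, Pow(23, Rational(1, 2))))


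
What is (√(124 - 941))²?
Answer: -817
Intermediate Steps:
(√(124 - 941))² = (√(-817))² = (I*√817)² = -817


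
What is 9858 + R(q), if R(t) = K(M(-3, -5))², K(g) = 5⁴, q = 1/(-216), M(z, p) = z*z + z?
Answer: 400483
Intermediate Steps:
M(z, p) = z + z² (M(z, p) = z² + z = z + z²)
q = -1/216 ≈ -0.0046296
K(g) = 625
R(t) = 390625 (R(t) = 625² = 390625)
9858 + R(q) = 9858 + 390625 = 400483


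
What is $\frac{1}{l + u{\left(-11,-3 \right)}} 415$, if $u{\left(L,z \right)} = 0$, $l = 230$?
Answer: $\frac{83}{46} \approx 1.8043$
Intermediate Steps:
$\frac{1}{l + u{\left(-11,-3 \right)}} 415 = \frac{1}{230 + 0} \cdot 415 = \frac{1}{230} \cdot 415 = \frac{83}{46}$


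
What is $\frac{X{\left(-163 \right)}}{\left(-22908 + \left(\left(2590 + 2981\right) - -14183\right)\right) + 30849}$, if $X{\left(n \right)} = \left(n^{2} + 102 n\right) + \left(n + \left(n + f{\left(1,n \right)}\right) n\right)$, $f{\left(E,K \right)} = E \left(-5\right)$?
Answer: $\frac{37164}{27695} \approx 1.3419$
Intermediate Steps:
$f{\left(E,K \right)} = - 5 E$
$X{\left(n \right)} = n^{2} + 103 n + n \left(-5 + n\right)$ ($X{\left(n \right)} = \left(n^{2} + 102 n\right) + \left(n + \left(n - 5\right) n\right) = \left(n^{2} + 102 n\right) + \left(n + \left(-5 + n\right) n\right) = \left(n^{2} + 102 n\right) + \left(n + n \left(-5 + n\right)\right) = n^{2} + 103 n + n \left(-5 + n\right)$)
$\frac{X{\left(-163 \right)}}{\left(-22908 + \left(\left(2590 + 2981\right) - -14183\right)\right) + 30849} = \frac{2 \left(-163\right) \left(49 - 163\right)}{\left(-22908 + \left(\left(2590 + 2981\right) - -14183\right)\right) + 30849} = \frac{2 \left(-163\right) \left(-114\right)}{\left(-22908 + \left(5571 + 14183\right)\right) + 30849} = \frac{37164}{\left(-22908 + 19754\right) + 30849} = \frac{37164}{-3154 + 30849} = \frac{37164}{27695}$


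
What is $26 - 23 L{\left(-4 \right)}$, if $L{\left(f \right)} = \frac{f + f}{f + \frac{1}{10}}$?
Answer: $- \frac{826}{39} \approx -21.179$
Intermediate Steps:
$L{\left(f \right)} = \frac{2 f}{\frac{1}{10} + f}$ ($L{\left(f \right)} = \frac{2 f}{f + \frac{1}{10}} = \frac{2 f}{\frac{1}{10} + f}$)
$26 - 23 L{\left(-4 \right)} = 26 - 23 \cdot 20 \left(-4\right) \frac{1}{1 + 10 \left(-4\right)} = 26 - 23 \cdot 20 \left(-4\right) \frac{1}{1 - 40} = 26 - 23 \cdot 20 \left(-4\right) \frac{1}{-39} = 26 - 23 \cdot 20 \left(-4\right) \left(- \frac{1}{39}\right) = 26 - \frac{1840}{39} = - \frac{826}{39}$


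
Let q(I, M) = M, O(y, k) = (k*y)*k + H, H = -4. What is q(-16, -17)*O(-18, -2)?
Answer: 1292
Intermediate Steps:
O(y, k) = -4 + y*k² (O(y, k) = (k*y)*k - 4 = y*k² - 4 = -4 + y*k²)
q(-16, -17)*O(-18, -2) = -17*(-4 - 18*(-2)²) = -17*(-4 - 18*4) = -17*(-4 - 72) = -17*(-76) = 1292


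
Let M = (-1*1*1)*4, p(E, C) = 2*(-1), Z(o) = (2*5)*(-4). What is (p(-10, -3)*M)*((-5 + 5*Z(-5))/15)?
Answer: -328/3 ≈ -109.33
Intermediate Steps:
Z(o) = -40 (Z(o) = 10*(-4) = -40)
p(E, C) = -2
M = -4 (M = -1*1*4 = -1*4 = -4)
(p(-10, -3)*M)*((-5 + 5*Z(-5))/15) = (-2*(-4))*((-5 + 5*(-40))/15) = 8*((-5 - 200)*(1/15)) = 8*(-205*1/15) = 8*(-41/3) = -328/3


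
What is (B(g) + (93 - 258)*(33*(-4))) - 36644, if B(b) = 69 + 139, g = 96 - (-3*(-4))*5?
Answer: -14656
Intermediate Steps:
g = 36 (g = 96 - 12*5 = 96 - 1*60 = 96 - 60 = 36)
B(b) = 208
(B(g) + (93 - 258)*(33*(-4))) - 36644 = (208 + (93 - 258)*(33*(-4))) - 36644 = (208 - 165*(-132)) - 36644 = (208 + 21780) - 36644 = 21988 - 36644 = -14656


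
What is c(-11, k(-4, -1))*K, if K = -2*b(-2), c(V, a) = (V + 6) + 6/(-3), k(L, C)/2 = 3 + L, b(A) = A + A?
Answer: -56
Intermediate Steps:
b(A) = 2*A
k(L, C) = 6 + 2*L (k(L, C) = 2*(3 + L) = 6 + 2*L)
c(V, a) = 4 + V (c(V, a) = (6 + V) + 6*(-⅓) = (6 + V) - 2 = 4 + V)
K = 8 (K = -4*(-2) = -2*(-4) = 8)
c(-11, k(-4, -1))*K = (4 - 11)*8 = -7*8 = -56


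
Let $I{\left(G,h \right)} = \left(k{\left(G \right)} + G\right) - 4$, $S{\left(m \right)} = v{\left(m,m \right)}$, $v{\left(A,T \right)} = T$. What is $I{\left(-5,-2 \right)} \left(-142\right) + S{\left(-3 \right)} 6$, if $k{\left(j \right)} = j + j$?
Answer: $2680$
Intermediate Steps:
$S{\left(m \right)} = m$
$k{\left(j \right)} = 2 j$
$I{\left(G,h \right)} = -4 + 3 G$ ($I{\left(G,h \right)} = \left(2 G + G\right) - 4 = 3 G - 4 = -4 + 3 G$)
$I{\left(-5,-2 \right)} \left(-142\right) + S{\left(-3 \right)} 6 = \left(-4 + 3 \left(-5\right)\right) \left(-142\right) - 18 = \left(-4 - 15\right) \left(-142\right) - 18 = \left(-19\right) \left(-142\right) - 18 = 2698 - 18 = 2680$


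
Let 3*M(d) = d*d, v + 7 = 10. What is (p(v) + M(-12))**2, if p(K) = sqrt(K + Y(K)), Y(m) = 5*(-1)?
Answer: (48 + I*sqrt(2))**2 ≈ 2302.0 + 135.76*I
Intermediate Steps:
v = 3 (v = -7 + 10 = 3)
Y(m) = -5
p(K) = sqrt(-5 + K) (p(K) = sqrt(K - 5) = sqrt(-5 + K))
M(d) = d**2/3 (M(d) = (d*d)/3 = d**2/3)
(p(v) + M(-12))**2 = (sqrt(-5 + 3) + (1/3)*(-12)**2)**2 = (sqrt(-2) + (1/3)*144)**2 = (I*sqrt(2) + 48)**2 = (48 + I*sqrt(2))**2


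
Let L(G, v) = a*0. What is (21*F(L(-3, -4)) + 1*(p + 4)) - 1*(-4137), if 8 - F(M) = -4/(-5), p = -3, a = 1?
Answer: 21446/5 ≈ 4289.2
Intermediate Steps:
L(G, v) = 0 (L(G, v) = 1*0 = 0)
F(M) = 36/5 (F(M) = 8 - (-4)/(-5) = 8 - (-4)*(-1)/5 = 8 - 1*⅘ = 8 - ⅘ = 36/5)
(21*F(L(-3, -4)) + 1*(p + 4)) - 1*(-4137) = (21*(36/5) + 1*(-3 + 4)) - 1*(-4137) = (756/5 + 1*1) + 4137 = (756/5 + 1) + 4137 = 761/5 + 4137 = 21446/5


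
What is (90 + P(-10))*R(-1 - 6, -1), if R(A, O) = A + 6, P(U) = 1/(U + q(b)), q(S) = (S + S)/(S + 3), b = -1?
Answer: -989/11 ≈ -89.909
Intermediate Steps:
q(S) = 2*S/(3 + S) (q(S) = (2*S)/(3 + S) = 2*S/(3 + S))
P(U) = 1/(-1 + U) (P(U) = 1/(U + 2*(-1)/(3 - 1)) = 1/(U + 2*(-1)/2) = 1/(U + 2*(-1)*(½)) = 1/(U - 1) = 1/(-1 + U))
R(A, O) = 6 + A
(90 + P(-10))*R(-1 - 6, -1) = (90 + 1/(-1 - 10))*(6 + (-1 - 6)) = (90 + 1/(-11))*(6 - 7) = (90 - 1/11)*(-1) = (989/11)*(-1) = -989/11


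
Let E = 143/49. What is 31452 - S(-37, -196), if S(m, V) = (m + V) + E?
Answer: 1552422/49 ≈ 31682.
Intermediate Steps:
E = 143/49 (E = 143*(1/49) = 143/49 ≈ 2.9184)
S(m, V) = 143/49 + V + m (S(m, V) = (m + V) + 143/49 = (V + m) + 143/49 = 143/49 + V + m)
31452 - S(-37, -196) = 31452 - (143/49 - 196 - 37) = 31452 - 1*(-11274/49) = 31452 + 11274/49 = 1552422/49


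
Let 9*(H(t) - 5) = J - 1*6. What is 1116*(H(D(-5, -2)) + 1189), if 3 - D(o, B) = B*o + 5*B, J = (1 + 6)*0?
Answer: 1331760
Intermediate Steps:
J = 0 (J = 7*0 = 0)
D(o, B) = 3 - 5*B - B*o (D(o, B) = 3 - (B*o + 5*B) = 3 - (5*B + B*o) = 3 + (-5*B - B*o) = 3 - 5*B - B*o)
H(t) = 13/3 (H(t) = 5 + (0 - 1*6)/9 = 5 + (0 - 6)/9 = 5 + (⅑)*(-6) = 5 - ⅔ = 13/3)
1116*(H(D(-5, -2)) + 1189) = 1116*(13/3 + 1189) = 1116*(3580/3) = 1331760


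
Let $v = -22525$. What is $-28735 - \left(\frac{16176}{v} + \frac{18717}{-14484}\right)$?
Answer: $- \frac{183807807841}{6397100} \approx -28733.0$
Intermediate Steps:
$-28735 - \left(\frac{16176}{v} + \frac{18717}{-14484}\right) = -28735 - \left(\frac{16176}{-22525} + \frac{18717}{-14484}\right) = -28735 - \left(16176 \left(- \frac{1}{22525}\right) + 18717 \left(- \frac{1}{14484}\right)\right) = -28735 - \left(- \frac{16176}{22525} - \frac{367}{284}\right) = -28735 - - \frac{12860659}{6397100} = -28735 + \frac{12860659}{6397100} = - \frac{183807807841}{6397100}$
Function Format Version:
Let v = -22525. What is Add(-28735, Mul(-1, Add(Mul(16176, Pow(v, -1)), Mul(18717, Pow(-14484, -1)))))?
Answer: Rational(-183807807841, 6397100) ≈ -28733.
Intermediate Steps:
Add(-28735, Mul(-1, Add(Mul(16176, Pow(v, -1)), Mul(18717, Pow(-14484, -1))))) = Add(-28735, Mul(-1, Add(Mul(16176, Pow(-22525, -1)), Mul(18717, Pow(-14484, -1))))) = Add(-28735, Mul(-1, Add(Mul(16176, Rational(-1, 22525)), Mul(18717, Rational(-1, 14484))))) = Add(-28735, Mul(-1, Add(Rational(-16176, 22525), Rational(-367, 284)))) = Add(-28735, Mul(-1, Rational(-12860659, 6397100))) = Add(-28735, Rational(12860659, 6397100)) = Rational(-183807807841, 6397100)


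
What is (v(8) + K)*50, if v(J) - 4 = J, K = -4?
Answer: 400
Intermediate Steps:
v(J) = 4 + J
(v(8) + K)*50 = ((4 + 8) - 4)*50 = (12 - 4)*50 = 8*50 = 400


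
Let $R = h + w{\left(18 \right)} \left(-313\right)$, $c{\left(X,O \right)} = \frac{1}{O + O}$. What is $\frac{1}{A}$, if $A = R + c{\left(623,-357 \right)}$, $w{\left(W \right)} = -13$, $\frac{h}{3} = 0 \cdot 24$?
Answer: $\frac{714}{2905265} \approx 0.00024576$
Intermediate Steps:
$h = 0$ ($h = 3 \cdot 0 \cdot 24 = 3 \cdot 0 = 0$)
$c{\left(X,O \right)} = \frac{1}{2 O}$
$R = 4069$ ($R = 0 - -4069 = 0 + 4069 = 4069$)
$A = \frac{2905265}{714}$ ($A = 4069 + \frac{1}{2 \left(-357\right)} = 4069 + \frac{1}{2} \left(- \frac{1}{357}\right) = 4069 - \frac{1}{714} = \frac{2905265}{714} \approx 4069.0$)
$\frac{1}{A} = \frac{1}{\frac{2905265}{714}} = \frac{714}{2905265}$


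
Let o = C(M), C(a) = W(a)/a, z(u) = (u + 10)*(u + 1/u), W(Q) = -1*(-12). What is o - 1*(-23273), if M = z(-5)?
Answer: 302543/13 ≈ 23273.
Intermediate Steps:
W(Q) = 12
z(u) = (10 + u)*(u + 1/u)
M = -26 (M = 1 + (-5)² + 10*(-5) + 10/(-5) = 1 + 25 - 50 + 10*(-⅕) = 1 + 25 - 50 - 2 = -26)
C(a) = 12/a
o = -6/13 (o = 12/(-26) = 12*(-1/26) = -6/13 ≈ -0.46154)
o - 1*(-23273) = -6/13 - 1*(-23273) = -6/13 + 23273 = 302543/13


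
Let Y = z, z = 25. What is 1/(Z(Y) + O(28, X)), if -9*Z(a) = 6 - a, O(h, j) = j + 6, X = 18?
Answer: 9/235 ≈ 0.038298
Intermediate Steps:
O(h, j) = 6 + j
Y = 25
Z(a) = -⅔ + a/9 (Z(a) = -(6 - a)/9 = -⅔ + a/9)
1/(Z(Y) + O(28, X)) = 1/((-⅔ + (⅑)*25) + (6 + 18)) = 1/((-⅔ + 25/9) + 24) = 1/(19/9 + 24) = 1/(235/9) = 9/235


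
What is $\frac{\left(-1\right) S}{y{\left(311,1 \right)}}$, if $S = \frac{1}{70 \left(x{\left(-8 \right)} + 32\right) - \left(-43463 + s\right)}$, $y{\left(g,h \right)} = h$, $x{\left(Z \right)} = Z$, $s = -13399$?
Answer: $- \frac{1}{58542} \approx -1.7082 \cdot 10^{-5}$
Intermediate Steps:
$S = \frac{1}{58542}$ ($S = \frac{1}{70 \left(-8 + 32\right) + \left(43463 - -13399\right)} = \frac{1}{70 \cdot 24 + \left(43463 + 13399\right)} = \frac{1}{1680 + 56862} = \frac{1}{58542} \approx 1.7082 \cdot 10^{-5}$)
$\frac{\left(-1\right) S}{y{\left(311,1 \right)}} = \frac{\left(-1\right) \frac{1}{58542}}{1} = \left(- \frac{1}{58542}\right) 1 = - \frac{1}{58542}$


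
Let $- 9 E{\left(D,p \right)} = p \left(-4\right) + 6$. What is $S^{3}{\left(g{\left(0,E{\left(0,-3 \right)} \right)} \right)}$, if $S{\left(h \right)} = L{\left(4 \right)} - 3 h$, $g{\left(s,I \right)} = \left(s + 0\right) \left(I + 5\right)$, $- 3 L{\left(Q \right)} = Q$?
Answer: $- \frac{64}{27} \approx -2.3704$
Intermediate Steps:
$L{\left(Q \right)} = - \frac{Q}{3}$
$E{\left(D,p \right)} = - \frac{2}{3} + \frac{4 p}{9}$ ($E{\left(D,p \right)} = - \frac{p \left(-4\right) + 6}{9} = - \frac{- 4 p + 6}{9} = - \frac{6 - 4 p}{9} = - \frac{2}{3} + \frac{4 p}{9}$)
$g{\left(s,I \right)} = s \left(5 + I\right)$
$S{\left(h \right)} = - \frac{4}{3} - 3 h$ ($S{\left(h \right)} = \left(- \frac{1}{3}\right) 4 - 3 h = - \frac{4}{3} - 3 h$)
$S^{3}{\left(g{\left(0,E{\left(0,-3 \right)} \right)} \right)} = \left(- \frac{4}{3} - 3 \cdot 0 \left(5 + \left(- \frac{2}{3} + \frac{4}{9} \left(-3\right)\right)\right)\right)^{3} = \left(- \frac{4}{3} - 3 \cdot 0 \left(5 - 2\right)\right)^{3} = \left(- \frac{4}{3} - 3 \cdot 0 \cdot 3\right)^{3} = \left(- \frac{4}{3} - 0\right)^{3} = \left(- \frac{4}{3} + 0\right)^{3} = \left(- \frac{4}{3}\right)^{3} = - \frac{64}{27}$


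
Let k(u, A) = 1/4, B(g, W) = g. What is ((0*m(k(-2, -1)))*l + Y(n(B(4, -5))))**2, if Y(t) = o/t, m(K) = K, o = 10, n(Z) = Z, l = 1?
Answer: 25/4 ≈ 6.2500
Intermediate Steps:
k(u, A) = 1/4
Y(t) = 10/t
((0*m(k(-2, -1)))*l + Y(n(B(4, -5))))**2 = ((0*(1/4))*1 + 10/4)**2 = (0*1 + 10*(1/4))**2 = (0 + 5/2)**2 = (5/2)**2 = 25/4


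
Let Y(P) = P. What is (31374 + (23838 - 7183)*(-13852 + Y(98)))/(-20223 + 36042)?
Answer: -229041496/15819 ≈ -14479.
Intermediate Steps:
(31374 + (23838 - 7183)*(-13852 + Y(98)))/(-20223 + 36042) = (31374 + (23838 - 7183)*(-13852 + 98))/(-20223 + 36042) = (31374 + 16655*(-13754))/15819 = (31374 - 229072870)*(1/15819) = -229041496*1/15819 = -229041496/15819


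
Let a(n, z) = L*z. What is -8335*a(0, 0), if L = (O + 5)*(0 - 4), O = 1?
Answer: 0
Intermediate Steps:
L = -24 (L = (1 + 5)*(0 - 4) = 6*(-4) = -24)
a(n, z) = -24*z
-8335*a(0, 0) = -(-200040)*0 = -8335*0 = 0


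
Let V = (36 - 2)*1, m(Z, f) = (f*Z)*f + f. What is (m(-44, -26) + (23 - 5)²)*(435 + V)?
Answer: -13810174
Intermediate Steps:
m(Z, f) = f + Z*f² (m(Z, f) = (Z*f)*f + f = Z*f² + f = f + Z*f²)
V = 34 (V = 34*1 = 34)
(m(-44, -26) + (23 - 5)²)*(435 + V) = (-26*(1 - 44*(-26)) + (23 - 5)²)*(435 + 34) = (-26*(1 + 1144) + 18²)*469 = (-26*1145 + 324)*469 = (-29770 + 324)*469 = -29446*469 = -13810174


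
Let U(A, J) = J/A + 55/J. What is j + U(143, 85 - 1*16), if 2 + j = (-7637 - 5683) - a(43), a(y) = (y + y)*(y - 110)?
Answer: -74581894/9867 ≈ -7558.7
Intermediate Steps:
a(y) = 2*y*(-110 + y) (a(y) = (2*y)*(-110 + y) = 2*y*(-110 + y))
U(A, J) = 55/J + J/A
j = -7560 (j = -2 + ((-7637 - 5683) - 2*43*(-110 + 43)) = -2 + (-13320 - 2*43*(-67)) = -2 + (-13320 - 1*(-5762)) = -2 + (-13320 + 5762) = -2 - 7558 = -7560)
j + U(143, 85 - 1*16) = -7560 + (55/(85 - 1*16) + (85 - 1*16)/143) = -7560 + (55/(85 - 16) + (85 - 16)*(1/143)) = -7560 + (55/69 + 69*(1/143)) = -7560 + (55*(1/69) + 69/143) = -7560 + (55/69 + 69/143) = -7560 + 12626/9867 = -74581894/9867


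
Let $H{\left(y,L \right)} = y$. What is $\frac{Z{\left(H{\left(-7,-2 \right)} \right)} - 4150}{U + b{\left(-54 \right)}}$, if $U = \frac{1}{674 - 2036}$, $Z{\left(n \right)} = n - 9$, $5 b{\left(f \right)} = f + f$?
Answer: $\frac{28370460}{147101} \approx 192.86$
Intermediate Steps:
$b{\left(f \right)} = \frac{2 f}{5}$ ($b{\left(f \right)} = \frac{f + f}{5} = \frac{2 f}{5}$)
$Z{\left(n \right)} = -9 + n$
$U = - \frac{1}{1362}$ ($U = \frac{1}{-1362} = - \frac{1}{1362} \approx -0.00073421$)
$\frac{Z{\left(H{\left(-7,-2 \right)} \right)} - 4150}{U + b{\left(-54 \right)}} = \frac{\left(-9 - 7\right) - 4150}{- \frac{1}{1362} + \frac{2}{5} \left(-54\right)} = \frac{-16 - 4150}{- \frac{1}{1362} - \frac{108}{5}} = - \frac{4166}{- \frac{147101}{6810}} = \left(-4166\right) \left(- \frac{6810}{147101}\right) = \frac{28370460}{147101}$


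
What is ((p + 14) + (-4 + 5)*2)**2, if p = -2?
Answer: 196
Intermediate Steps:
((p + 14) + (-4 + 5)*2)**2 = ((-2 + 14) + (-4 + 5)*2)**2 = (12 + 1*2)**2 = (12 + 2)**2 = 14**2 = 196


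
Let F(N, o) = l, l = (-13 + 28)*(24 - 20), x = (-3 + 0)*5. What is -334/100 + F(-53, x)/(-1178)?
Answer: -99863/29450 ≈ -3.3909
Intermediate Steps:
x = -15 (x = -3*5 = -15)
l = 60 (l = 15*4 = 60)
F(N, o) = 60
-334/100 + F(-53, x)/(-1178) = -334/100 + 60/(-1178) = -334*1/100 + 60*(-1/1178) = -167/50 - 30/589 = -99863/29450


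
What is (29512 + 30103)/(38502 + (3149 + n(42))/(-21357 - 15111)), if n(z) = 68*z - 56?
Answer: 241559980/156009443 ≈ 1.5484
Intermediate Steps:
n(z) = -56 + 68*z
(29512 + 30103)/(38502 + (3149 + n(42))/(-21357 - 15111)) = (29512 + 30103)/(38502 + (3149 + (-56 + 68*42))/(-21357 - 15111)) = 59615/(38502 + (3149 + (-56 + 2856))/(-36468)) = 59615/(38502 + (3149 + 2800)*(-1/36468)) = 59615/(38502 + 5949*(-1/36468)) = 59615/(38502 - 661/4052) = 59615/(156009443/4052) = 59615*(4052/156009443) = 241559980/156009443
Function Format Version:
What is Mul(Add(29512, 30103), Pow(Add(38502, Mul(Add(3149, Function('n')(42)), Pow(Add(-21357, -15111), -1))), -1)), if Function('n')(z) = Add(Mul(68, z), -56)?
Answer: Rational(241559980, 156009443) ≈ 1.5484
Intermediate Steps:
Function('n')(z) = Add(-56, Mul(68, z))
Mul(Add(29512, 30103), Pow(Add(38502, Mul(Add(3149, Function('n')(42)), Pow(Add(-21357, -15111), -1))), -1)) = Mul(Add(29512, 30103), Pow(Add(38502, Mul(Add(3149, Add(-56, Mul(68, 42))), Pow(Add(-21357, -15111), -1))), -1)) = Mul(59615, Pow(Add(38502, Mul(Add(3149, Add(-56, 2856)), Pow(-36468, -1))), -1)) = Mul(59615, Pow(Add(38502, Mul(Add(3149, 2800), Rational(-1, 36468))), -1)) = Mul(59615, Pow(Add(38502, Mul(5949, Rational(-1, 36468))), -1)) = Mul(59615, Pow(Add(38502, Rational(-661, 4052)), -1)) = Mul(59615, Pow(Rational(156009443, 4052), -1)) = Mul(59615, Rational(4052, 156009443)) = Rational(241559980, 156009443)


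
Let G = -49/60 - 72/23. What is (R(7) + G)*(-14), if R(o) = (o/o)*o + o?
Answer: -97111/690 ≈ -140.74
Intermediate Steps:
R(o) = 2*o (R(o) = 1*o + o = o + o = 2*o)
G = -5447/1380 (G = -49*1/60 - 72*1/23 = -49/60 - 72/23 = -5447/1380 ≈ -3.9471)
(R(7) + G)*(-14) = (2*7 - 5447/1380)*(-14) = (14 - 5447/1380)*(-14) = (13873/1380)*(-14) = -97111/690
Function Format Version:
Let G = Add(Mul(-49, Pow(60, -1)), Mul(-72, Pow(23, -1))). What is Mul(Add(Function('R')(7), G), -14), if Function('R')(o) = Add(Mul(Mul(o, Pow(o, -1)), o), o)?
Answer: Rational(-97111, 690) ≈ -140.74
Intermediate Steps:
Function('R')(o) = Mul(2, o) (Function('R')(o) = Add(Mul(1, o), o) = Add(o, o) = Mul(2, o))
G = Rational(-5447, 1380) (G = Add(Mul(-49, Rational(1, 60)), Mul(-72, Rational(1, 23))) = Add(Rational(-49, 60), Rational(-72, 23)) = Rational(-5447, 1380) ≈ -3.9471)
Mul(Add(Function('R')(7), G), -14) = Mul(Add(Mul(2, 7), Rational(-5447, 1380)), -14) = Mul(Add(14, Rational(-5447, 1380)), -14) = Mul(Rational(13873, 1380), -14) = Rational(-97111, 690)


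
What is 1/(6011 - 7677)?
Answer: -1/1666 ≈ -0.00060024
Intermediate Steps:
1/(6011 - 7677) = 1/(-1666) = -1/1666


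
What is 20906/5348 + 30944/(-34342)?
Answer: 19730905/6559322 ≈ 3.0081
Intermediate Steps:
20906/5348 + 30944/(-34342) = 20906*(1/5348) + 30944*(-1/34342) = 10453/2674 - 15472/17171 = 19730905/6559322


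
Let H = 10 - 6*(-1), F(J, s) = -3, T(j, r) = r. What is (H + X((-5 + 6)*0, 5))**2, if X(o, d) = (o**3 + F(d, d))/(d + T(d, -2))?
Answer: 225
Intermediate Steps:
H = 16 (H = 10 - 1*(-6) = 10 + 6 = 16)
X(o, d) = (-3 + o**3)/(-2 + d) (X(o, d) = (o**3 - 3)/(d - 2) = (-3 + o**3)/(-2 + d))
(H + X((-5 + 6)*0, 5))**2 = (16 + (-3 + ((-5 + 6)*0)**3)/(-2 + 5))**2 = (16 + (-3 + (1*0)**3)/3)**2 = (16 + (-3 + 0**3)/3)**2 = (16 + (-3 + 0)/3)**2 = (16 + (1/3)*(-3))**2 = (16 - 1)**2 = 15**2 = 225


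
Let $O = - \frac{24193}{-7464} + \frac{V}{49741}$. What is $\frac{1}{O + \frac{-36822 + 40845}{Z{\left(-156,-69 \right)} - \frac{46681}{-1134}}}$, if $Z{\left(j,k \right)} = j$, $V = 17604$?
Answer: $- \frac{48347479621752}{1519930603997581} \approx -0.031809$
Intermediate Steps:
$O = \frac{1334780269}{371266824}$ ($O = - \frac{24193}{-7464} + \frac{17604}{49741} = \left(-24193\right) \left(- \frac{1}{7464}\right) + 17604 \cdot \frac{1}{49741} = \frac{24193}{7464} + \frac{17604}{49741} = \frac{1334780269}{371266824} \approx 3.5952$)
$\frac{1}{O + \frac{-36822 + 40845}{Z{\left(-156,-69 \right)} - \frac{46681}{-1134}}} = \frac{1}{\frac{1334780269}{371266824} + \frac{-36822 + 40845}{-156 - \frac{46681}{-1134}}} = \frac{1}{\frac{1334780269}{371266824} + \frac{4023}{-156 - - \frac{46681}{1134}}} = \frac{1}{\frac{1334780269}{371266824} + \frac{4023}{-156 + \frac{46681}{1134}}} = \frac{1}{\frac{1334780269}{371266824} + \frac{4023}{- \frac{130223}{1134}}} = \frac{1}{\frac{1334780269}{371266824} + 4023 \left(- \frac{1134}{130223}\right)} = \frac{1}{\frac{1334780269}{371266824} - \frac{4562082}{130223}} = \frac{1}{- \frac{1519930603997581}{48347479621752}} = - \frac{48347479621752}{1519930603997581}$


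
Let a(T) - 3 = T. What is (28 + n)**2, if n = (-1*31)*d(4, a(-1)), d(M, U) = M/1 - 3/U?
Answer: 9801/4 ≈ 2450.3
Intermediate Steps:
a(T) = 3 + T
d(M, U) = M - 3/U (d(M, U) = M*1 - 3/U = M - 3/U)
n = -155/2 (n = (-1*31)*(4 - 3/(3 - 1)) = -31*(4 - 3/2) = -31*5/2 = -155/2 ≈ -77.500)
(28 + n)**2 = (28 - 155/2)**2 = (-99/2)**2 = 9801/4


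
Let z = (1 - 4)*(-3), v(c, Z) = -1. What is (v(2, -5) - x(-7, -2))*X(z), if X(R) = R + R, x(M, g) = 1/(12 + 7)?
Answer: -360/19 ≈ -18.947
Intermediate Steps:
x(M, g) = 1/19
z = 9 (z = -3*(-3) = 9)
X(R) = 2*R
(v(2, -5) - x(-7, -2))*X(z) = (-1 - 1*1/19)*(2*9) = (-1 - 1/19)*18 = -20/19*18 = -360/19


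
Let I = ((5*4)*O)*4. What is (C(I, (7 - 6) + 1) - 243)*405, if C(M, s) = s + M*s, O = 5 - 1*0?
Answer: 226395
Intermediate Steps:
O = 5 (O = 5 + 0 = 5)
I = 400 (I = ((5*4)*5)*4 = (20*5)*4 = 100*4 = 400)
(C(I, (7 - 6) + 1) - 243)*405 = (((7 - 6) + 1)*(1 + 400) - 243)*405 = ((1 + 1)*401 - 243)*405 = (2*401 - 243)*405 = (802 - 243)*405 = 559*405 = 226395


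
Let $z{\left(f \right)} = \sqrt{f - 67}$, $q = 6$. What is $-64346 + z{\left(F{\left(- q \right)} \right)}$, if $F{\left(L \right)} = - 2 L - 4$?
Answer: $-64346 + i \sqrt{59} \approx -64346.0 + 7.6811 i$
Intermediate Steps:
$F{\left(L \right)} = -4 - 2 L$
$z{\left(f \right)} = \sqrt{-67 + f}$ ($z{\left(f \right)} = \sqrt{f + \left(-163 + 96\right)} = \sqrt{f - 67} = \sqrt{-67 + f}$)
$-64346 + z{\left(F{\left(- q \right)} \right)} = -64346 + \sqrt{-67 - \left(4 + 2 \left(\left(-1\right) 6\right)\right)} = -64346 + \sqrt{-67 - -8} = -64346 + \sqrt{-67 + \left(-4 + 12\right)} = -64346 + \sqrt{-67 + 8} = -64346 + \sqrt{-59} = -64346 + i \sqrt{59}$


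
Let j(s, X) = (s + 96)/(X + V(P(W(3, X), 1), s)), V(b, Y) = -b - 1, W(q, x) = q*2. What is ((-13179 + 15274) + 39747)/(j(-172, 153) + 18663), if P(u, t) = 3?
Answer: 6234458/2780711 ≈ 2.2420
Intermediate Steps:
W(q, x) = 2*q
V(b, Y) = -1 - b
j(s, X) = (96 + s)/(-4 + X) (j(s, X) = (s + 96)/(X + (-1 - 1*3)) = (96 + s)/(X + (-1 - 3)) = (96 + s)/(X - 4) = (96 + s)/(-4 + X))
((-13179 + 15274) + 39747)/(j(-172, 153) + 18663) = ((-13179 + 15274) + 39747)/((96 - 172)/(-4 + 153) + 18663) = (2095 + 39747)/(-76/149 + 18663) = 41842/((1/149)*(-76) + 18663) = 41842/(-76/149 + 18663) = 41842/(2780711/149) = 41842*(149/2780711) = 6234458/2780711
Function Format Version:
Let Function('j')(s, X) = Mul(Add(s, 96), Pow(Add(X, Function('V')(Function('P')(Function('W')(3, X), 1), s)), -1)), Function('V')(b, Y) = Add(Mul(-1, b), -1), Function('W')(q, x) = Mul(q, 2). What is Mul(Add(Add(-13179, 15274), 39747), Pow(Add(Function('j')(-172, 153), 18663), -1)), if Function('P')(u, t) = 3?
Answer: Rational(6234458, 2780711) ≈ 2.2420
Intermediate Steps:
Function('W')(q, x) = Mul(2, q)
Function('V')(b, Y) = Add(-1, Mul(-1, b))
Function('j')(s, X) = Mul(Pow(Add(-4, X), -1), Add(96, s)) (Function('j')(s, X) = Mul(Add(s, 96), Pow(Add(X, Add(-1, Mul(-1, 3))), -1)) = Mul(Add(96, s), Pow(Add(X, Add(-1, -3)), -1)) = Mul(Add(96, s), Pow(Add(X, -4), -1)) = Mul(Add(96, s), Pow(Add(-4, X), -1)) = Mul(Pow(Add(-4, X), -1), Add(96, s)))
Mul(Add(Add(-13179, 15274), 39747), Pow(Add(Function('j')(-172, 153), 18663), -1)) = Mul(Add(Add(-13179, 15274), 39747), Pow(Add(Mul(Pow(Add(-4, 153), -1), Add(96, -172)), 18663), -1)) = Mul(Add(2095, 39747), Pow(Add(Mul(Pow(149, -1), -76), 18663), -1)) = Mul(41842, Pow(Add(Mul(Rational(1, 149), -76), 18663), -1)) = Mul(41842, Pow(Add(Rational(-76, 149), 18663), -1)) = Mul(41842, Pow(Rational(2780711, 149), -1)) = Mul(41842, Rational(149, 2780711)) = Rational(6234458, 2780711)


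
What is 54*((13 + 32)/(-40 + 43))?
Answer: 810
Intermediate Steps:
54*((13 + 32)/(-40 + 43)) = 54*(45/3) = 54*(45*(1/3)) = 54*15 = 810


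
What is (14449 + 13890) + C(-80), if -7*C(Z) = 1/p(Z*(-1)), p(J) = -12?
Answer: 2380477/84 ≈ 28339.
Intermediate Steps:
C(Z) = 1/84 (C(Z) = -1/7/(-12) = -1/7*(-1/12) = 1/84)
(14449 + 13890) + C(-80) = (14449 + 13890) + 1/84 = 28339 + 1/84 = 2380477/84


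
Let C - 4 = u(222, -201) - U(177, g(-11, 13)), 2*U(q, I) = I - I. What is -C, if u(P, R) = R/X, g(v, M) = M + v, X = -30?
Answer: -107/10 ≈ -10.700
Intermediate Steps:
u(P, R) = -R/30 (u(P, R) = R/(-30) = R*(-1/30) = -R/30)
U(q, I) = 0 (U(q, I) = (I - I)/2 = (1/2)*0 = 0)
C = 107/10 (C = 4 + (-1/30*(-201) - 1*0) = 4 + (67/10 + 0) = 4 + 67/10 = 107/10 ≈ 10.700)
-C = -1*107/10 = -107/10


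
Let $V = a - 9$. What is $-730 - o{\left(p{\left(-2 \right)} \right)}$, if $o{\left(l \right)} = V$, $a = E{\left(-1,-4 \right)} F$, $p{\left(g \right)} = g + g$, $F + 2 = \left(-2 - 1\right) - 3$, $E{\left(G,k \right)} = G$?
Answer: $-729$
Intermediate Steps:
$F = -8$ ($F = -2 - 6 = -8$)
$p{\left(g \right)} = 2 g$
$a = 8$ ($a = \left(-1\right) \left(-8\right) = 8$)
$V = -1$ ($V = 8 - 9 = -1$)
$o{\left(l \right)} = -1$
$-730 - o{\left(p{\left(-2 \right)} \right)} = -730 - -1 = -730 + 1 = -729$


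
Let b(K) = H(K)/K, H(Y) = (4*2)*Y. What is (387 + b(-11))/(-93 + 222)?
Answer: 395/129 ≈ 3.0620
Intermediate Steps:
H(Y) = 8*Y
b(K) = 8 (b(K) = (8*K)/K = 8)
(387 + b(-11))/(-93 + 222) = (387 + 8)/(-93 + 222) = 395/129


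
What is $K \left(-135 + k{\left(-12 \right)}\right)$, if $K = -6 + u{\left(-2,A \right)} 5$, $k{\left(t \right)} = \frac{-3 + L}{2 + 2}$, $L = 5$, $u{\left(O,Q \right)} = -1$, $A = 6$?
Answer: $\frac{2959}{2} \approx 1479.5$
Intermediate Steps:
$k{\left(t \right)} = \frac{1}{2}$ ($k{\left(t \right)} = \frac{-3 + 5}{2 + 2} = \frac{2}{4} = 2 \cdot \frac{1}{4} = \frac{1}{2}$)
$K = -11$ ($K = -6 - 5 = -11$)
$K \left(-135 + k{\left(-12 \right)}\right) = - 11 \left(-135 + \frac{1}{2}\right) = \left(-11\right) \left(- \frac{269}{2}\right) = \frac{2959}{2}$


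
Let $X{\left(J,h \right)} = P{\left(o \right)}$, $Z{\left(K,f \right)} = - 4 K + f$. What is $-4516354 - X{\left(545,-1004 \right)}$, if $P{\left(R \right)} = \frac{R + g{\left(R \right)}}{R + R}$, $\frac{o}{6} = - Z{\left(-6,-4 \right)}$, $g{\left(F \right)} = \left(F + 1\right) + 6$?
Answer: $- \frac{1083925193}{240} \approx -4.5164 \cdot 10^{6}$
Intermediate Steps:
$Z{\left(K,f \right)} = f - 4 K$
$g{\left(F \right)} = 7 + F$ ($g{\left(F \right)} = \left(1 + F\right) + 6 = 7 + F$)
$o = -120$ ($o = 6 \left(- (-4 - -24)\right) = 6 \left(- (-4 + 24)\right) = 6 \left(\left(-1\right) 20\right) = 6 \left(-20\right) = -120$)
$P{\left(R \right)} = \frac{7 + 2 R}{2 R}$ ($P{\left(R \right)} = \frac{R + \left(7 + R\right)}{R + R} = \frac{7 + 2 R}{2 R}$)
$X{\left(J,h \right)} = \frac{233}{240}$ ($X{\left(J,h \right)} = \frac{\frac{7}{2} - 120}{-120} = \left(- \frac{1}{120}\right) \left(- \frac{233}{2}\right) = \frac{233}{240}$)
$-4516354 - X{\left(545,-1004 \right)} = -4516354 - \frac{233}{240} = - \frac{1083925193}{240}$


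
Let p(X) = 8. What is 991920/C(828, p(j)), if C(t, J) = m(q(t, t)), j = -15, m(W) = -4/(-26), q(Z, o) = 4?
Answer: 6447480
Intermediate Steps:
m(W) = 2/13 (m(W) = -4*(-1/26) = 2/13)
C(t, J) = 2/13
991920/C(828, p(j)) = 991920/(2/13) = 991920*(13/2) = 6447480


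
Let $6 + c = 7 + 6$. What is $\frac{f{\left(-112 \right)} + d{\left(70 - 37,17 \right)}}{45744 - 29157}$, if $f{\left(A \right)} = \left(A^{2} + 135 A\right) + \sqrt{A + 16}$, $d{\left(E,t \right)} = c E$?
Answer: $- \frac{2345}{16587} + \frac{4 i \sqrt{6}}{16587} \approx -0.14138 + 0.0005907 i$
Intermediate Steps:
$c = 7$ ($c = -6 + \left(7 + 6\right) = -6 + 13 = 7$)
$d{\left(E,t \right)} = 7 E$
$f{\left(A \right)} = A^{2} + \sqrt{16 + A} + 135 A$ ($f{\left(A \right)} = \left(A^{2} + 135 A\right) + \sqrt{16 + A} = A^{2} + \sqrt{16 + A} + 135 A$)
$\frac{f{\left(-112 \right)} + d{\left(70 - 37,17 \right)}}{45744 - 29157} = \frac{\left(\left(-112\right)^{2} + \sqrt{16 - 112} + 135 \left(-112\right)\right) + 7 \left(70 - 37\right)}{45744 - 29157} = \frac{\left(12544 + \sqrt{-96} - 15120\right) + 7 \left(70 - 37\right)}{16587} = \left(\left(12544 + 4 i \sqrt{6} - 15120\right) + 7 \cdot 33\right) \frac{1}{16587} = \left(\left(-2576 + 4 i \sqrt{6}\right) + 231\right) \frac{1}{16587} = \left(-2345 + 4 i \sqrt{6}\right) \frac{1}{16587} = - \frac{2345}{16587} + \frac{4 i \sqrt{6}}{16587}$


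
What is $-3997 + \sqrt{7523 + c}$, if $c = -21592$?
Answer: $-3997 + i \sqrt{14069} \approx -3997.0 + 118.61 i$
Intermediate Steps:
$-3997 + \sqrt{7523 + c} = -3997 + \sqrt{7523 - 21592} = -3997 + \sqrt{-14069} = -3997 + i \sqrt{14069}$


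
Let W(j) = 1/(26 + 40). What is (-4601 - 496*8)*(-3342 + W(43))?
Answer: 171824809/6 ≈ 2.8637e+7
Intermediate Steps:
W(j) = 1/66
(-4601 - 496*8)*(-3342 + W(43)) = (-4601 - 496*8)*(-3342 + 1/66) = (-4601 - 3968)*(-220571/66) = -8569*(-220571/66) = 171824809/6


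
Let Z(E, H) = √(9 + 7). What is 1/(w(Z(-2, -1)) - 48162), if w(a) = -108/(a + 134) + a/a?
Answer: -23/1107721 ≈ -2.0763e-5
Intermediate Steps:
Z(E, H) = 4 (Z(E, H) = √16 = 4)
w(a) = 1 - 108/(134 + a) (w(a) = -108/(134 + a) + 1 = 1 - 108/(134 + a))
1/(w(Z(-2, -1)) - 48162) = 1/((26 + 4)/(134 + 4) - 48162) = 1/(30/138 - 48162) = 1/((1/138)*30 - 48162) = 1/(5/23 - 48162) = 1/(-1107721/23) = -23/1107721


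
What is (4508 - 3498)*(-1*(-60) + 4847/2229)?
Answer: 139972870/2229 ≈ 62796.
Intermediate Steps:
(4508 - 3498)*(-1*(-60) + 4847/2229) = 1010*(60 + 4847*(1/2229)) = 1010*(60 + 4847/2229) = 1010*(138587/2229) = 139972870/2229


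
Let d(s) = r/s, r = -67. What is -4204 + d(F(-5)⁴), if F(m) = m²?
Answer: -1642187567/390625 ≈ -4204.0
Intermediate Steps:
d(s) = -67/s
-4204 + d(F(-5)⁴) = -4204 - 67/(((-5)²)⁴) = -4204 - 67/(25⁴) = -4204 - 67/390625 = -1642187567/390625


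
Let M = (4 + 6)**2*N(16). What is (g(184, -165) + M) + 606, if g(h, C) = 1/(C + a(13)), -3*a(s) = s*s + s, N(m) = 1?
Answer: 477959/677 ≈ 706.00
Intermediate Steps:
a(s) = -s/3 - s**2/3 (a(s) = -(s*s + s)/3 = -(s**2 + s)/3 = -(s + s**2)/3 = -s/3 - s**2/3)
g(h, C) = 1/(-182/3 + C) (g(h, C) = 1/(C - 1/3*13*(1 + 13)) = 1/(C - 1/3*13*14) = 1/(C - 182/3) = 1/(-182/3 + C))
M = 100 (M = (4 + 6)**2*1 = 10**2*1 = 100*1 = 100)
(g(184, -165) + M) + 606 = (3/(-182 + 3*(-165)) + 100) + 606 = (3/(-182 - 495) + 100) + 606 = (3/(-677) + 100) + 606 = (3*(-1/677) + 100) + 606 = (-3/677 + 100) + 606 = 67697/677 + 606 = 477959/677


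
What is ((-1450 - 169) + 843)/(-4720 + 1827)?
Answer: 776/2893 ≈ 0.26823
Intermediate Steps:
((-1450 - 169) + 843)/(-4720 + 1827) = (-1619 + 843)/(-2893) = -776*(-1/2893) = 776/2893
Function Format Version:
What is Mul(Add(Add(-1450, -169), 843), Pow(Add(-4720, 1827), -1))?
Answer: Rational(776, 2893) ≈ 0.26823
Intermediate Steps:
Mul(Add(Add(-1450, -169), 843), Pow(Add(-4720, 1827), -1)) = Mul(Add(-1619, 843), Pow(-2893, -1)) = Mul(-776, Rational(-1, 2893)) = Rational(776, 2893)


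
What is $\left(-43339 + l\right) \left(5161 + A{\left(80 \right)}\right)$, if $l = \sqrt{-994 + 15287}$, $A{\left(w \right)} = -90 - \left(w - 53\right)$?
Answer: $-218601916 + 5044 \sqrt{14293} \approx -2.18 \cdot 10^{8}$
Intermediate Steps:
$A{\left(w \right)} = -37 - w$ ($A{\left(w \right)} = -90 - \left(-53 + w\right) = -37 - w$)
$l = \sqrt{14293} \approx 119.55$
$\left(-43339 + l\right) \left(5161 + A{\left(80 \right)}\right) = \left(-43339 + \sqrt{14293}\right) \left(5161 - 117\right) = \left(-43339 + \sqrt{14293}\right) 5044 = -218601916 + 5044 \sqrt{14293}$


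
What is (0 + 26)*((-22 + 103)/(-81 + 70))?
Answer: -2106/11 ≈ -191.45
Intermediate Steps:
(0 + 26)*((-22 + 103)/(-81 + 70)) = 26*(81/(-11)) = 26*(81*(-1/11)) = 26*(-81/11) = -2106/11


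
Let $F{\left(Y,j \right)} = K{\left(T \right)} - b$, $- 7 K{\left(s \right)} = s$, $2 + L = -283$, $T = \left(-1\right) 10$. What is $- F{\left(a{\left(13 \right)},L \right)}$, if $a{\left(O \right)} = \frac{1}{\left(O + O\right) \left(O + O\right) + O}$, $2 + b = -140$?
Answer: $- \frac{1004}{7} \approx -143.43$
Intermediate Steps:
$T = -10$
$b = -142$ ($b = -2 - 140 = -142$)
$L = -285$ ($L = -2 - 283 = -285$)
$K{\left(s \right)} = - \frac{s}{7}$
$a{\left(O \right)} = \frac{1}{O + 4 O^{2}}$ ($a{\left(O \right)} = \frac{1}{2 O 2 O + O} = \frac{1}{4 O^{2} + O} = \frac{1}{O + 4 O^{2}}$)
$F{\left(Y,j \right)} = \frac{1004}{7}$ ($F{\left(Y,j \right)} = \left(- \frac{1}{7}\right) \left(-10\right) - -142 = \frac{10}{7} + 142 = \frac{1004}{7}$)
$- F{\left(a{\left(13 \right)},L \right)} = \left(-1\right) \frac{1004}{7} = - \frac{1004}{7}$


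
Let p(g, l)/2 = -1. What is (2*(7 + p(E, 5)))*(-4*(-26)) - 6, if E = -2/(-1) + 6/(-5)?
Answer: 1034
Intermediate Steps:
E = ⅘ (E = -2*(-1) + 6*(-⅕) = 2 - 6/5 = ⅘ ≈ 0.80000)
p(g, l) = -2 (p(g, l) = 2*(-1) = -2)
(2*(7 + p(E, 5)))*(-4*(-26)) - 6 = (2*(7 - 2))*(-4*(-26)) - 6 = (2*5)*104 - 6 = 10*104 - 6 = 1040 - 6 = 1034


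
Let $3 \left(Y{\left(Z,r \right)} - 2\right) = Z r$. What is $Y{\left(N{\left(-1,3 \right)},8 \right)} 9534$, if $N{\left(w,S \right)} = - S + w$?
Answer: $-82628$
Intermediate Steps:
$N{\left(w,S \right)} = w - S$
$Y{\left(Z,r \right)} = 2 + \frac{Z r}{3}$
$Y{\left(N{\left(-1,3 \right)},8 \right)} 9534 = \left(2 + \frac{1}{3} \left(-1 - 3\right) 8\right) 9534 = \left(2 + \frac{1}{3} \left(-4\right) 8\right) 9534 = \left(2 - \frac{32}{3}\right) 9534 = \left(- \frac{26}{3}\right) 9534 = -82628$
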